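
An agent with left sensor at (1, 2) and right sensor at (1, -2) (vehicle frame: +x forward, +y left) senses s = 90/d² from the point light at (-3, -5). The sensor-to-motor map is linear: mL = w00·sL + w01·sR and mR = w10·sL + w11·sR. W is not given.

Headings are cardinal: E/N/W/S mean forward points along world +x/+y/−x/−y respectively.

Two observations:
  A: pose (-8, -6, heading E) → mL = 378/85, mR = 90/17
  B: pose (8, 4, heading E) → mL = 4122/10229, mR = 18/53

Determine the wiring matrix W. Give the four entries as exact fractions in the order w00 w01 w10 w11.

1/2 1/2 1 0

obs A: pose=(-8,-6,E) → sL=90/17, sR=18/5, mL=378/85, mR=90/17
obs B: pose=(8,4,E) → sL=18/53, sR=90/193, mL=4122/10229, mR=18/53
sensor matrix S = [[90/17, 18/5], [18/53, 90/193]]; det S = 1083456/869465
solve [mL_A; mL_B] = S·[w00; w01] and [mR_A; mR_B] = S·[w10; w11]:
  w00 = 1/2, w01 = 1/2, w10 = 1, w11 = 0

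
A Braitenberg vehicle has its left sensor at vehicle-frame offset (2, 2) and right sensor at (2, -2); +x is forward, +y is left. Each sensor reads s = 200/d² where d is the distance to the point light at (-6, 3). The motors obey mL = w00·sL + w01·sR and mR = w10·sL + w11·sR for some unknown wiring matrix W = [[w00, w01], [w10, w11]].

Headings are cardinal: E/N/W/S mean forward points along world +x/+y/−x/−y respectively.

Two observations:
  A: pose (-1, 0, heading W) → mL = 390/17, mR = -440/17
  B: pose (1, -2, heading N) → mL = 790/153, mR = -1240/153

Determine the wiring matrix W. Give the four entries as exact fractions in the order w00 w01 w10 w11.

obs A: pose=(-1,0,W) → sL=100/17, sR=20, mL=390/17, mR=-440/17
obs B: pose=(1,-2,N) → sL=100/17, sR=20/9, mL=790/153, mR=-1240/153
sensor matrix S = [[100/17, 20], [100/17, 20/9]]; det S = -16000/153
solve [mL_A; mL_B] = S·[w00; w01] and [mR_A; mR_B] = S·[w10; w11]:
  w00 = 1/2, w01 = 1, w10 = -1, w11 = -1

1/2 1 -1 -1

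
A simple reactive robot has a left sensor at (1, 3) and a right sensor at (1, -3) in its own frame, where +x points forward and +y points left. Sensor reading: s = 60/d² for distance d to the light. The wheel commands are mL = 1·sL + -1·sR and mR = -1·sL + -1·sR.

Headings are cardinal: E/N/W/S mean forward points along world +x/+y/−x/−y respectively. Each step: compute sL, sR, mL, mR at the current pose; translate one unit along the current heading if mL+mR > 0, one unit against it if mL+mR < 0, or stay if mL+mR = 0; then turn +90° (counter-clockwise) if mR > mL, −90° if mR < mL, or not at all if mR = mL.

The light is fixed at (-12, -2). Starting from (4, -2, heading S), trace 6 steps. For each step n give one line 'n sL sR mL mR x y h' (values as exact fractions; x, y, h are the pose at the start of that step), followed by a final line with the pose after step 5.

0 30/181 6/17 -576/3077 -1596/3077 4 -2 S
1 60/229 60/241 720/55189 -28200/55189 4 -1 W
2 3/10 15/101 153/1010 -453/1010 5 -1 N
3 20/111 20/111 0 -40/111 5 -2 E
4 30/181 6/17 -576/3077 -1596/3077 4 -2 S
5 60/229 60/241 720/55189 -28200/55189 4 -1 W
final 5 -1 N

n=0: pose=(4,-2,S); sL=30/181, sR=6/17; mL=-576/3077, mR=-1596/3077; mL+mR=-12/17 → advance -1; mR−mL=-60/181 → turn -1·90°
n=1: pose=(4,-1,W); sL=60/229, sR=60/241; mL=720/55189, mR=-28200/55189; mL+mR=-120/241 → advance -1; mR−mL=-120/229 → turn -1·90°
n=2: pose=(5,-1,N); sL=3/10, sR=15/101; mL=153/1010, mR=-453/1010; mL+mR=-30/101 → advance -1; mR−mL=-3/5 → turn -1·90°
n=3: pose=(5,-2,E); sL=20/111, sR=20/111; mL=0, mR=-40/111; mL+mR=-40/111 → advance -1; mR−mL=-40/111 → turn -1·90°
n=4: pose=(4,-2,S); sL=30/181, sR=6/17; mL=-576/3077, mR=-1596/3077; mL+mR=-12/17 → advance -1; mR−mL=-60/181 → turn -1·90°
n=5: pose=(4,-1,W); sL=60/229, sR=60/241; mL=720/55189, mR=-28200/55189; mL+mR=-120/241 → advance -1; mR−mL=-120/229 → turn -1·90°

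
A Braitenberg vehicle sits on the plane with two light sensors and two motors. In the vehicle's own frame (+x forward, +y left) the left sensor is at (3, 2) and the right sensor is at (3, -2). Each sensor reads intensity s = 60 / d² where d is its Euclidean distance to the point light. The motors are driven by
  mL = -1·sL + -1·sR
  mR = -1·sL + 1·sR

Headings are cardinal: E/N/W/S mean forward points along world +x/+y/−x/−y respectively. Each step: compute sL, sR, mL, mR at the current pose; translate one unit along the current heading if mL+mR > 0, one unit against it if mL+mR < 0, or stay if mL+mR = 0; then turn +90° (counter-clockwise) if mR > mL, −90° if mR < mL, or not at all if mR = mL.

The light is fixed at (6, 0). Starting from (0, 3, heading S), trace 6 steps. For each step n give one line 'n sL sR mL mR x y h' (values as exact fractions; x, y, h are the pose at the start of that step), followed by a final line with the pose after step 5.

0 15/4 15/16 -75/16 -45/16 0 3 S
1 4/3 60/13 -232/39 128/39 0 4 E
2 6/13 30/37 -612/481 168/481 -1 4 N
3 60/101 12/25 -2712/2525 -288/2525 -1 3 W
4 15/4 15/16 -75/16 -45/16 0 3 S
5 4/3 60/13 -232/39 128/39 0 4 E
final -1 4 N

n=0: pose=(0,3,S); sL=15/4, sR=15/16; mL=-75/16, mR=-45/16; mL+mR=-15/2 → advance -1; mR−mL=15/8 → turn +1·90°
n=1: pose=(0,4,E); sL=4/3, sR=60/13; mL=-232/39, mR=128/39; mL+mR=-8/3 → advance -1; mR−mL=120/13 → turn +1·90°
n=2: pose=(-1,4,N); sL=6/13, sR=30/37; mL=-612/481, mR=168/481; mL+mR=-12/13 → advance -1; mR−mL=60/37 → turn +1·90°
n=3: pose=(-1,3,W); sL=60/101, sR=12/25; mL=-2712/2525, mR=-288/2525; mL+mR=-120/101 → advance -1; mR−mL=24/25 → turn +1·90°
n=4: pose=(0,3,S); sL=15/4, sR=15/16; mL=-75/16, mR=-45/16; mL+mR=-15/2 → advance -1; mR−mL=15/8 → turn +1·90°
n=5: pose=(0,4,E); sL=4/3, sR=60/13; mL=-232/39, mR=128/39; mL+mR=-8/3 → advance -1; mR−mL=120/13 → turn +1·90°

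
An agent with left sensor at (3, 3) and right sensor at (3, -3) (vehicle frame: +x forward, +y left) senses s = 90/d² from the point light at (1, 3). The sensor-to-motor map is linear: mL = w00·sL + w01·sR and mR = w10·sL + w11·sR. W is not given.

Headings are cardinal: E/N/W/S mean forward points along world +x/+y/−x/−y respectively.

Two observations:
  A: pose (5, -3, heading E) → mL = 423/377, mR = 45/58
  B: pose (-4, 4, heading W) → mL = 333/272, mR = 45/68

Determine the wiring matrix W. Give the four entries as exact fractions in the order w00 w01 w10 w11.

1/2 1/2 1/2 0

obs A: pose=(5,-3,E) → sL=45/29, sR=9/13, mL=423/377, mR=45/58
obs B: pose=(-4,4,W) → sL=45/34, sR=9/8, mL=333/272, mR=45/68
sensor matrix S = [[45/29, 9/13], [45/34, 9/8]]; det S = 42525/51272
solve [mL_A; mL_B] = S·[w00; w01] and [mR_A; mR_B] = S·[w10; w11]:
  w00 = 1/2, w01 = 1/2, w10 = 1/2, w11 = 0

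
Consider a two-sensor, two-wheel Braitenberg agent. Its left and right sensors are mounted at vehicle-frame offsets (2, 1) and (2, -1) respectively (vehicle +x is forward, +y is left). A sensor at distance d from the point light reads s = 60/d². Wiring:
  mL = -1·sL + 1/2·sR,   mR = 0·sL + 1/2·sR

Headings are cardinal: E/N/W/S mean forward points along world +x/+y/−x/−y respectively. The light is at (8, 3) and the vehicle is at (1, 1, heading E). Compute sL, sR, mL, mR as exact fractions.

30/13 30/17 -315/221 15/17

left sensor world pos  = (3, 2); dL² = 26
right sensor world pos = (3, 0); dR² = 34
sL = 60/26 = 30/13
sR = 60/34 = 30/17
mL = -1·sL + 1/2·sR = -315/221
mR = 0·sL + 1/2·sR = 15/17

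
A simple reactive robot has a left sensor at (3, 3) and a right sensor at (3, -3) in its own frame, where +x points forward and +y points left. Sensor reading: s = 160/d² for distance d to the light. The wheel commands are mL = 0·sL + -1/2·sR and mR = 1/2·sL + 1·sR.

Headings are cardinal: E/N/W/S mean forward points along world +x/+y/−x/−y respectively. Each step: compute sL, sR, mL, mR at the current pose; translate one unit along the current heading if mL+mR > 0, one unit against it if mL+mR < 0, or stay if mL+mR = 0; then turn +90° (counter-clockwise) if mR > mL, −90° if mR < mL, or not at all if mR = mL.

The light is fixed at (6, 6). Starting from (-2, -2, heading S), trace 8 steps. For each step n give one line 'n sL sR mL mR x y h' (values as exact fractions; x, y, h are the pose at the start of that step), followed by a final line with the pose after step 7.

0 80/73 80/121 -40/121 10680/8833 -2 -2 S
1 160/61 160/169 -80/169 23280/10309 -2 -3 E
2 20/17 40/13 -20/13 810/221 -1 -3 N
3 160/221 32/25 -16/25 9072/5525 -1 -2 W
4 80/73 80/121 -40/121 10680/8833 -2 -2 S
5 160/61 160/169 -80/169 23280/10309 -2 -3 E
6 20/17 40/13 -20/13 810/221 -1 -3 N
7 160/221 32/25 -16/25 9072/5525 -1 -2 W
final -2 -2 S

n=0: pose=(-2,-2,S); sL=80/73, sR=80/121; mL=-40/121, mR=10680/8833; mL+mR=7760/8833 → advance +1; mR−mL=13600/8833 → turn +1·90°
n=1: pose=(-2,-3,E); sL=160/61, sR=160/169; mL=-80/169, mR=23280/10309; mL+mR=18400/10309 → advance +1; mR−mL=28160/10309 → turn +1·90°
n=2: pose=(-1,-3,N); sL=20/17, sR=40/13; mL=-20/13, mR=810/221; mL+mR=470/221 → advance +1; mR−mL=1150/221 → turn +1·90°
n=3: pose=(-1,-2,W); sL=160/221, sR=32/25; mL=-16/25, mR=9072/5525; mL+mR=5536/5525 → advance +1; mR−mL=12608/5525 → turn +1·90°
n=4: pose=(-2,-2,S); sL=80/73, sR=80/121; mL=-40/121, mR=10680/8833; mL+mR=7760/8833 → advance +1; mR−mL=13600/8833 → turn +1·90°
n=5: pose=(-2,-3,E); sL=160/61, sR=160/169; mL=-80/169, mR=23280/10309; mL+mR=18400/10309 → advance +1; mR−mL=28160/10309 → turn +1·90°
n=6: pose=(-1,-3,N); sL=20/17, sR=40/13; mL=-20/13, mR=810/221; mL+mR=470/221 → advance +1; mR−mL=1150/221 → turn +1·90°
n=7: pose=(-1,-2,W); sL=160/221, sR=32/25; mL=-16/25, mR=9072/5525; mL+mR=5536/5525 → advance +1; mR−mL=12608/5525 → turn +1·90°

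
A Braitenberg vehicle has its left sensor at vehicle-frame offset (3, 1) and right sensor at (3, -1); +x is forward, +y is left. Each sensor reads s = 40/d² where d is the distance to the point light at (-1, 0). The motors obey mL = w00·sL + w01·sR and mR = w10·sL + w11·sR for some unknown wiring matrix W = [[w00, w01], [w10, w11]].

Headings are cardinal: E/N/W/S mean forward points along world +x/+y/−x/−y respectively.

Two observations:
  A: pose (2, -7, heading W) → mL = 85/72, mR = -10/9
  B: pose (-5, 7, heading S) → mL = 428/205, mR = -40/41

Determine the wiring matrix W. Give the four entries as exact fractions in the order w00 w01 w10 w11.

1 1/2 0 -1

obs A: pose=(2,-7,W) → sL=5/8, sR=10/9, mL=85/72, mR=-10/9
obs B: pose=(-5,7,S) → sL=8/5, sR=40/41, mL=428/205, mR=-40/41
sensor matrix S = [[5/8, 10/9], [8/5, 40/41]]; det S = -431/369
solve [mL_A; mL_B] = S·[w00; w01] and [mR_A; mR_B] = S·[w10; w11]:
  w00 = 1, w01 = 1/2, w10 = 0, w11 = -1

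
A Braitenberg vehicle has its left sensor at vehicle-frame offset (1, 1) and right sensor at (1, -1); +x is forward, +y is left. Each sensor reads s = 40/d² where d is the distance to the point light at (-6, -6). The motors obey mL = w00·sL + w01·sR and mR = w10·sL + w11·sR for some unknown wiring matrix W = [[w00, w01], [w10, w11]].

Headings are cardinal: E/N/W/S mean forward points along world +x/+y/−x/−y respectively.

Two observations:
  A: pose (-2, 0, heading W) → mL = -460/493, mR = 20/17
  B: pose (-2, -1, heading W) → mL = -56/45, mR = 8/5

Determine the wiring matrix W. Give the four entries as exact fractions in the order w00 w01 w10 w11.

obs A: pose=(-2,0,W) → sL=20/17, sR=20/29, mL=-460/493, mR=20/17
obs B: pose=(-2,-1,W) → sL=8/5, sR=8/9, mL=-56/45, mR=8/5
sensor matrix S = [[20/17, 20/29], [8/5, 8/9]]; det S = -256/4437
solve [mL_A; mL_B] = S·[w00; w01] and [mR_A; mR_B] = S·[w10; w11]:
  w00 = -1/2, w01 = -1/2, w10 = 1, w11 = 0

-1/2 -1/2 1 0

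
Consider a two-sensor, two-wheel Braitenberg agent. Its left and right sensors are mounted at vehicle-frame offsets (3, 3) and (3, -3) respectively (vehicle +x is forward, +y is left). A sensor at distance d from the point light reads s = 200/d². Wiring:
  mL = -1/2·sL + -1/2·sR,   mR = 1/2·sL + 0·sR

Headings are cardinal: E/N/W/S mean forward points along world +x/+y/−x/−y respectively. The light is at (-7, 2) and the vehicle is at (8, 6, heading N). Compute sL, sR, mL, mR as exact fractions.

200/193 200/373 -56600/71989 100/193

left sensor world pos  = (5, 9); dL² = 193
right sensor world pos = (11, 9); dR² = 373
sL = 200/193 = 200/193
sR = 200/373 = 200/373
mL = -1/2·sL + -1/2·sR = -56600/71989
mR = 1/2·sL + 0·sR = 100/193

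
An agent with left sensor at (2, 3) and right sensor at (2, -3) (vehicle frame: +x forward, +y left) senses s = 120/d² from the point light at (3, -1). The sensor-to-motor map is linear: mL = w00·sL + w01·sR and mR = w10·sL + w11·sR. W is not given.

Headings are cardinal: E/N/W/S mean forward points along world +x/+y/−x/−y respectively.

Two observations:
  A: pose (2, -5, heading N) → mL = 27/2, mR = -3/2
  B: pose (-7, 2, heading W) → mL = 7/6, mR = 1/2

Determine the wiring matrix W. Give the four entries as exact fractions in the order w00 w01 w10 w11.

obs A: pose=(2,-5,N) → sL=6, sR=15, mL=27/2, mR=-3/2
obs B: pose=(-7,2,W) → sL=5/6, sR=2/3, mL=7/6, mR=1/2
sensor matrix S = [[6, 15], [5/6, 2/3]]; det S = -17/2
solve [mL_A; mL_B] = S·[w00; w01] and [mR_A; mR_B] = S·[w10; w11]:
  w00 = 1, w01 = 1/2, w10 = 1, w11 = -1/2

1 1/2 1 -1/2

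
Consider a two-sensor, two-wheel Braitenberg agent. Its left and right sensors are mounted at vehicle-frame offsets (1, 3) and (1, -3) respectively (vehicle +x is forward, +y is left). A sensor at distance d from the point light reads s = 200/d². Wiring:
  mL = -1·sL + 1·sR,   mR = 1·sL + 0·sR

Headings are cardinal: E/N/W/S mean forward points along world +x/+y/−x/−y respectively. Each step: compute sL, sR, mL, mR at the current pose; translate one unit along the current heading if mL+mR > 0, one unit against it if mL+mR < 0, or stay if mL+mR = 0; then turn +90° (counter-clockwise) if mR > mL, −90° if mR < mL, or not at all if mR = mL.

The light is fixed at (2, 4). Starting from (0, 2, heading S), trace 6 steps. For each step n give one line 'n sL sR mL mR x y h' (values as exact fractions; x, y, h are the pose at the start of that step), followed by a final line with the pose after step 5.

0 20 100/17 -240/17 20 0 2 S
1 200 200/37 -7200/37 200 0 1 E
2 10 25 15 10 1 1 N
3 200 8 -192 200 1 2 E
4 20 20 0 20 2 2 N
5 200/17 40 480/17 200/17 2 3 W
final 1 3 N

n=0: pose=(0,2,S); sL=20, sR=100/17; mL=-240/17, mR=20; mL+mR=100/17 → advance +1; mR−mL=580/17 → turn +1·90°
n=1: pose=(0,1,E); sL=200, sR=200/37; mL=-7200/37, mR=200; mL+mR=200/37 → advance +1; mR−mL=14600/37 → turn +1·90°
n=2: pose=(1,1,N); sL=10, sR=25; mL=15, mR=10; mL+mR=25 → advance +1; mR−mL=-5 → turn -1·90°
n=3: pose=(1,2,E); sL=200, sR=8; mL=-192, mR=200; mL+mR=8 → advance +1; mR−mL=392 → turn +1·90°
n=4: pose=(2,2,N); sL=20, sR=20; mL=0, mR=20; mL+mR=20 → advance +1; mR−mL=20 → turn +1·90°
n=5: pose=(2,3,W); sL=200/17, sR=40; mL=480/17, mR=200/17; mL+mR=40 → advance +1; mR−mL=-280/17 → turn -1·90°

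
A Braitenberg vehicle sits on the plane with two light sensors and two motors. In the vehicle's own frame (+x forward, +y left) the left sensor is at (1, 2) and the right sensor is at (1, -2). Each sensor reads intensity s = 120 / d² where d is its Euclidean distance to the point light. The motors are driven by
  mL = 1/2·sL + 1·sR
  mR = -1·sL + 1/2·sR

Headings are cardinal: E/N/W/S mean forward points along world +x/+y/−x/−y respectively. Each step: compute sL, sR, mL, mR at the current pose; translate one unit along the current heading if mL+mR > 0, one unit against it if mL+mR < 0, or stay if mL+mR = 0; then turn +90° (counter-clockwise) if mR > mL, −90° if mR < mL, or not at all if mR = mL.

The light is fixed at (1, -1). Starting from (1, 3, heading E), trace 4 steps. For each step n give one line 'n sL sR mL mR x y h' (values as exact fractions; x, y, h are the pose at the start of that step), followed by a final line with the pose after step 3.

n=0: pose=(1,3,E); sL=120/37, sR=24; mL=948/37, mR=324/37; mL+mR=1272/37 → advance +1; mR−mL=-624/37 → turn -1·90°
n=1: pose=(2,3,S); sL=20/3, sR=12; mL=46/3, mR=-2/3; mL+mR=44/3 → advance +1; mR−mL=-16 → turn -1·90°
n=2: pose=(2,2,W); sL=120, sR=24/5; mL=324/5, mR=-588/5; mL+mR=-264/5 → advance -1; mR−mL=-912/5 → turn -1·90°
n=3: pose=(3,2,N); sL=15/2, sR=15/4; mL=15/2, mR=-45/8; mL+mR=15/8 → advance +1; mR−mL=-105/8 → turn -1·90°

0 120/37 24 948/37 324/37 1 3 E
1 20/3 12 46/3 -2/3 2 3 S
2 120 24/5 324/5 -588/5 2 2 W
3 15/2 15/4 15/2 -45/8 3 2 N
final 3 3 E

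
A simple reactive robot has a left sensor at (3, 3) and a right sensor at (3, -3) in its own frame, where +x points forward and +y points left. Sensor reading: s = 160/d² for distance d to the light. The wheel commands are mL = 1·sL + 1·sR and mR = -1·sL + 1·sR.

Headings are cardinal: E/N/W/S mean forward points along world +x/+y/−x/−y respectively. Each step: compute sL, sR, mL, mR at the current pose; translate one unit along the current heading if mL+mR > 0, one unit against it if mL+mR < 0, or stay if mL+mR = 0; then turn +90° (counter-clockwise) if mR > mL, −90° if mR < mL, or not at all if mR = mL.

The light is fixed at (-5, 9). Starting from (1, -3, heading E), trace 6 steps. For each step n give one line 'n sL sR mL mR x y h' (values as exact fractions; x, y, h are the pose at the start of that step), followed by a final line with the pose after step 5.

n=0: pose=(1,-3,E); sL=80/81, sR=80/153; mL=2080/1377, mR=-640/1377; mL+mR=160/153 → advance +1; mR−mL=-160/81 → turn -1·90°
n=1: pose=(2,-3,S); sL=32/65, sR=160/241; mL=18112/15665, mR=2688/15665; mL+mR=320/241 → advance +1; mR−mL=-64/65 → turn -1·90°
n=2: pose=(2,-4,W); sL=10/17, sR=40/29; mL=970/493, mR=390/493; mL+mR=80/29 → advance +1; mR−mL=-20/17 → turn -1·90°
n=3: pose=(1,-4,N); sL=160/109, sR=160/181; mL=46400/19729, mR=-11520/19729; mL+mR=320/181 → advance +1; mR−mL=-320/109 → turn -1·90°
n=4: pose=(1,-3,E); sL=80/81, sR=80/153; mL=2080/1377, mR=-640/1377; mL+mR=160/153 → advance +1; mR−mL=-160/81 → turn -1·90°
n=5: pose=(2,-3,S); sL=32/65, sR=160/241; mL=18112/15665, mR=2688/15665; mL+mR=320/241 → advance +1; mR−mL=-64/65 → turn -1·90°

0 80/81 80/153 2080/1377 -640/1377 1 -3 E
1 32/65 160/241 18112/15665 2688/15665 2 -3 S
2 10/17 40/29 970/493 390/493 2 -4 W
3 160/109 160/181 46400/19729 -11520/19729 1 -4 N
4 80/81 80/153 2080/1377 -640/1377 1 -3 E
5 32/65 160/241 18112/15665 2688/15665 2 -3 S
final 2 -4 W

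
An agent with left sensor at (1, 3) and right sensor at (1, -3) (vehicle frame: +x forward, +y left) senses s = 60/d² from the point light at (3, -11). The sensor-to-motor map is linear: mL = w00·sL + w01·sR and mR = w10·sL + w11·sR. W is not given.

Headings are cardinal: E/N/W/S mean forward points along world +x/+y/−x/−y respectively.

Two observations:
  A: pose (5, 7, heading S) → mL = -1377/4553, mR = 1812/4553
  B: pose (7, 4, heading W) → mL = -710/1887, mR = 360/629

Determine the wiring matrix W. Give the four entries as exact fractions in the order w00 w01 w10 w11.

-1/2 -1 1 1

obs A: pose=(5,7,S) → sL=30/157, sR=6/29, mL=-1377/4553, mR=1812/4553
obs B: pose=(7,4,W) → sL=20/51, sR=20/111, mL=-710/1887, mR=360/629
sensor matrix S = [[30/157, 6/29], [20/51, 20/111]]; det S = -133760/2863837
solve [mL_A; mL_B] = S·[w00; w01] and [mR_A; mR_B] = S·[w10; w11]:
  w00 = -1/2, w01 = -1, w10 = 1, w11 = 1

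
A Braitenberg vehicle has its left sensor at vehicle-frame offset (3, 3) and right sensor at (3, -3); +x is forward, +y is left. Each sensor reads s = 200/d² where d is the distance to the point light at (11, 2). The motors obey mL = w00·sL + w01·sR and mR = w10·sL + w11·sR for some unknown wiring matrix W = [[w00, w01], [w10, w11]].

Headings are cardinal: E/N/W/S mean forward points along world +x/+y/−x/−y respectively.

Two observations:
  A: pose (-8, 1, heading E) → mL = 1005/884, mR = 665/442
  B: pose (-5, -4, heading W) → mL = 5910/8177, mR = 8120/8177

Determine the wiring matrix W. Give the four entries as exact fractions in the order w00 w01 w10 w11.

1 1/2 1 1

obs A: pose=(-8,1,E) → sL=10/13, sR=25/34, mL=1005/884, mR=665/442
obs B: pose=(-5,-4,W) → sL=100/221, sR=20/37, mL=5910/8177, mR=8120/8177
sensor matrix S = [[10/13, 25/34], [100/221, 20/37]]; det S = 11550/139009
solve [mL_A; mL_B] = S·[w00; w01] and [mR_A; mR_B] = S·[w10; w11]:
  w00 = 1, w01 = 1/2, w10 = 1, w11 = 1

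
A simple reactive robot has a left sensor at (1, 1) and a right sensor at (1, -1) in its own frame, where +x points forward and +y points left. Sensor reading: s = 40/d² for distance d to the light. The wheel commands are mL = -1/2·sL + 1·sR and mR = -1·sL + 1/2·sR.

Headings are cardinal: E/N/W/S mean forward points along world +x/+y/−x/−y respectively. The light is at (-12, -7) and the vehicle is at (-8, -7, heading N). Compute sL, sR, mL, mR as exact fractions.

left sensor world pos  = (-9, -6); dL² = 10
right sensor world pos = (-7, -6); dR² = 26
sL = 40/10 = 4
sR = 40/26 = 20/13
mL = -1/2·sL + 1·sR = -6/13
mR = -1·sL + 1/2·sR = -42/13

4 20/13 -6/13 -42/13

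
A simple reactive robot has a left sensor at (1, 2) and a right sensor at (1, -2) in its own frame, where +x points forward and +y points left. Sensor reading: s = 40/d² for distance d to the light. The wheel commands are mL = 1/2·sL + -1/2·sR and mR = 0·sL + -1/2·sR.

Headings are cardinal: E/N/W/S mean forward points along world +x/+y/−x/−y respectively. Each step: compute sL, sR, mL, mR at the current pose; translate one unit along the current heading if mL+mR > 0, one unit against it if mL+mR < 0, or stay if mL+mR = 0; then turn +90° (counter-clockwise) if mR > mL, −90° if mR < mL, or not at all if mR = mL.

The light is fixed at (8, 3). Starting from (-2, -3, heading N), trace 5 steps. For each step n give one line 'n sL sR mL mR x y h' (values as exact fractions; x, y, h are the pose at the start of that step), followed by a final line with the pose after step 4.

0 40/169 40/89 -1600/15041 -20/89 -2 -3 N
1 20/53 20/81 280/4293 -10/81 -2 -4 E
2 8/29 40/233 352/6757 -20/233 -3 -4 S
3 5/26 1/4 -3/104 -1/8 -3 -3 W
4 40/169 40/89 -1600/15041 -20/89 -2 -3 N
final -2 -4 E

n=0: pose=(-2,-3,N); sL=40/169, sR=40/89; mL=-1600/15041, mR=-20/89; mL+mR=-4980/15041 → advance -1; mR−mL=-20/169 → turn -1·90°
n=1: pose=(-2,-4,E); sL=20/53, sR=20/81; mL=280/4293, mR=-10/81; mL+mR=-250/4293 → advance -1; mR−mL=-10/53 → turn -1·90°
n=2: pose=(-3,-4,S); sL=8/29, sR=40/233; mL=352/6757, mR=-20/233; mL+mR=-228/6757 → advance -1; mR−mL=-4/29 → turn -1·90°
n=3: pose=(-3,-3,W); sL=5/26, sR=1/4; mL=-3/104, mR=-1/8; mL+mR=-2/13 → advance -1; mR−mL=-5/52 → turn -1·90°
n=4: pose=(-2,-3,N); sL=40/169, sR=40/89; mL=-1600/15041, mR=-20/89; mL+mR=-4980/15041 → advance -1; mR−mL=-20/169 → turn -1·90°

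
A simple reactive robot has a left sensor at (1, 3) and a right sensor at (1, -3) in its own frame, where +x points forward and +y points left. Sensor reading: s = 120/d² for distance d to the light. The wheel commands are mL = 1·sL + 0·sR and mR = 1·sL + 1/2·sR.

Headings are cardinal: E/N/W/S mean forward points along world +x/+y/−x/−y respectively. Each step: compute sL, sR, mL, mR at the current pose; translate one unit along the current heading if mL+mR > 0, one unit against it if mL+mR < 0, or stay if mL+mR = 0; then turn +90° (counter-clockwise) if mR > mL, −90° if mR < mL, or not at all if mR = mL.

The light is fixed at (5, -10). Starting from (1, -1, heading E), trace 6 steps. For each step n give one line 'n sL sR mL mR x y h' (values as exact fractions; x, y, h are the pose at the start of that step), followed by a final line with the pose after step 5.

n=0: pose=(1,-1,E); sL=40/51, sR=8/3; mL=40/51, mR=36/17; mL+mR=148/51 → advance +1; mR−mL=4/3 → turn +1·90°
n=1: pose=(2,-1,N); sL=15/17, sR=6/5; mL=15/17, mR=126/85; mL+mR=201/85 → advance +1; mR−mL=3/5 → turn +1·90°
n=2: pose=(2,0,W); sL=24/13, sR=24/37; mL=24/13, mR=1044/481; mL+mR=1932/481 → advance +1; mR−mL=12/37 → turn +1·90°
n=3: pose=(1,0,S); sL=60/41, sR=12/13; mL=60/41, mR=1026/533; mL+mR=1806/533 → advance +1; mR−mL=6/13 → turn +1·90°
n=4: pose=(1,-1,E); sL=40/51, sR=8/3; mL=40/51, mR=36/17; mL+mR=148/51 → advance +1; mR−mL=4/3 → turn +1·90°
n=5: pose=(2,-1,N); sL=15/17, sR=6/5; mL=15/17, mR=126/85; mL+mR=201/85 → advance +1; mR−mL=3/5 → turn +1·90°

0 40/51 8/3 40/51 36/17 1 -1 E
1 15/17 6/5 15/17 126/85 2 -1 N
2 24/13 24/37 24/13 1044/481 2 0 W
3 60/41 12/13 60/41 1026/533 1 0 S
4 40/51 8/3 40/51 36/17 1 -1 E
5 15/17 6/5 15/17 126/85 2 -1 N
final 2 0 W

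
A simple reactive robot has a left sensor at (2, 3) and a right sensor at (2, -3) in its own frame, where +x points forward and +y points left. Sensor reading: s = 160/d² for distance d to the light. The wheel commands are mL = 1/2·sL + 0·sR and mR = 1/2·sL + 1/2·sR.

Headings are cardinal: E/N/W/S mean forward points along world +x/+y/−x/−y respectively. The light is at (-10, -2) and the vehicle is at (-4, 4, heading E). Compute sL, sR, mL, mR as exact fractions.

left sensor world pos  = (-2, 7); dL² = 145
right sensor world pos = (-2, 1); dR² = 73
sL = 160/145 = 32/29
sR = 160/73 = 160/73
mL = 1/2·sL + 0·sR = 16/29
mR = 1/2·sL + 1/2·sR = 3488/2117

32/29 160/73 16/29 3488/2117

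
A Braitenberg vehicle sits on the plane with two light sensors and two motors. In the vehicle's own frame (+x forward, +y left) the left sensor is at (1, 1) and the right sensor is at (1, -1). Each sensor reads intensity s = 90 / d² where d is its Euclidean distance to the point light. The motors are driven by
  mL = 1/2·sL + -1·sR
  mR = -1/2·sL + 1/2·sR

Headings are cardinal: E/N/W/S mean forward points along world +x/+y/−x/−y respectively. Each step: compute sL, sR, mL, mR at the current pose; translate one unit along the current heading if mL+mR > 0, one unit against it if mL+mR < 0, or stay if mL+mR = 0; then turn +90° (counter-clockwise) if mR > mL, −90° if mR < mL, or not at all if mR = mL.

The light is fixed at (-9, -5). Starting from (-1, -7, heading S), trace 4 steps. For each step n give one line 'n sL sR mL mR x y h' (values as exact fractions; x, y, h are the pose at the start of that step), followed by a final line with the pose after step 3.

0 1 45/29 -61/58 8/29 -1 -7 S
1 10/9 18/17 -77/153 -4/153 -1 -6 E
2 5/2 45/32 -5/32 -35/64 -2 -6 N
3 18/13 90/73 -513/949 -72/949 -2 -7 E
final -3 -7 N

n=0: pose=(-1,-7,S); sL=1, sR=45/29; mL=-61/58, mR=8/29; mL+mR=-45/58 → advance -1; mR−mL=77/58 → turn +1·90°
n=1: pose=(-1,-6,E); sL=10/9, sR=18/17; mL=-77/153, mR=-4/153; mL+mR=-9/17 → advance -1; mR−mL=73/153 → turn +1·90°
n=2: pose=(-2,-6,N); sL=5/2, sR=45/32; mL=-5/32, mR=-35/64; mL+mR=-45/64 → advance -1; mR−mL=-25/64 → turn -1·90°
n=3: pose=(-2,-7,E); sL=18/13, sR=90/73; mL=-513/949, mR=-72/949; mL+mR=-45/73 → advance -1; mR−mL=441/949 → turn +1·90°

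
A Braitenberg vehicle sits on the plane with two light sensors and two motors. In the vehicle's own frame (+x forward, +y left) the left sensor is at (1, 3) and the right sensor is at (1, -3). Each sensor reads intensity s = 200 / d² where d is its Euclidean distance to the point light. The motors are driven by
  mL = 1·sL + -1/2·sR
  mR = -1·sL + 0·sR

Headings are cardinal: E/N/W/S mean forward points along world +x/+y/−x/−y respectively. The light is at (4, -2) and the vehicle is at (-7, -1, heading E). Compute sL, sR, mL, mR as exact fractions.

50/29 25/13 575/754 -50/29

left sensor world pos  = (-6, 2); dL² = 116
right sensor world pos = (-6, -4); dR² = 104
sL = 200/116 = 50/29
sR = 200/104 = 25/13
mL = 1·sL + -1/2·sR = 575/754
mR = -1·sL + 0·sR = -50/29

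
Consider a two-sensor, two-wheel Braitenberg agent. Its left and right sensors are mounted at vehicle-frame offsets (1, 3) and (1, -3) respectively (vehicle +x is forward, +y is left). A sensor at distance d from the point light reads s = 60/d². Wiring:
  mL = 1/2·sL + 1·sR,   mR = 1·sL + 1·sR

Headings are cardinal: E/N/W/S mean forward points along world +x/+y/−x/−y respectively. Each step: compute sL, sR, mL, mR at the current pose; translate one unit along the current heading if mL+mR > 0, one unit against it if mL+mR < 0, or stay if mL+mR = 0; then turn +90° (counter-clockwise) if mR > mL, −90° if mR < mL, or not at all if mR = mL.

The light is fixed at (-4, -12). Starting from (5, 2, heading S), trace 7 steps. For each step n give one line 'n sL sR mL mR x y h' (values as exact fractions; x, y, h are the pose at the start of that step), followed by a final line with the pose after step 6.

0 60/313 12/41 4986/12833 6216/12833 5 2 S
1 15/89 3/10 171/445 417/890 5 1 E
2 12/49 12/73 1026/3577 1464/3577 6 1 N
3 30/101 6/37 1161/3737 1716/3737 6 2 W
4 60/313 12/41 4986/12833 6216/12833 5 2 S
5 15/89 3/10 171/445 417/890 5 1 E
6 12/49 12/73 1026/3577 1464/3577 6 1 N
final 6 2 W

n=0: pose=(5,2,S); sL=60/313, sR=12/41; mL=4986/12833, mR=6216/12833; mL+mR=11202/12833 → advance +1; mR−mL=30/313 → turn +1·90°
n=1: pose=(5,1,E); sL=15/89, sR=3/10; mL=171/445, mR=417/890; mL+mR=759/890 → advance +1; mR−mL=15/178 → turn +1·90°
n=2: pose=(6,1,N); sL=12/49, sR=12/73; mL=1026/3577, mR=1464/3577; mL+mR=2490/3577 → advance +1; mR−mL=6/49 → turn +1·90°
n=3: pose=(6,2,W); sL=30/101, sR=6/37; mL=1161/3737, mR=1716/3737; mL+mR=2877/3737 → advance +1; mR−mL=15/101 → turn +1·90°
n=4: pose=(5,2,S); sL=60/313, sR=12/41; mL=4986/12833, mR=6216/12833; mL+mR=11202/12833 → advance +1; mR−mL=30/313 → turn +1·90°
n=5: pose=(5,1,E); sL=15/89, sR=3/10; mL=171/445, mR=417/890; mL+mR=759/890 → advance +1; mR−mL=15/178 → turn +1·90°
n=6: pose=(6,1,N); sL=12/49, sR=12/73; mL=1026/3577, mR=1464/3577; mL+mR=2490/3577 → advance +1; mR−mL=6/49 → turn +1·90°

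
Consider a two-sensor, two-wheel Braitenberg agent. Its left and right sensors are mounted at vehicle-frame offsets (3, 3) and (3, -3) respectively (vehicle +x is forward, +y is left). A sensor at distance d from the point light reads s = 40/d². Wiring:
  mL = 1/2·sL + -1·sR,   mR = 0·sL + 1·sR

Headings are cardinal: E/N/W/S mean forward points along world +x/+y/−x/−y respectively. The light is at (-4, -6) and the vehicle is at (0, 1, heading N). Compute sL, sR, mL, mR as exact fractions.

left sensor world pos  = (-3, 4); dL² = 101
right sensor world pos = (3, 4); dR² = 149
sL = 40/101 = 40/101
sR = 40/149 = 40/149
mL = 1/2·sL + -1·sR = -1060/15049
mR = 0·sL + 1·sR = 40/149

40/101 40/149 -1060/15049 40/149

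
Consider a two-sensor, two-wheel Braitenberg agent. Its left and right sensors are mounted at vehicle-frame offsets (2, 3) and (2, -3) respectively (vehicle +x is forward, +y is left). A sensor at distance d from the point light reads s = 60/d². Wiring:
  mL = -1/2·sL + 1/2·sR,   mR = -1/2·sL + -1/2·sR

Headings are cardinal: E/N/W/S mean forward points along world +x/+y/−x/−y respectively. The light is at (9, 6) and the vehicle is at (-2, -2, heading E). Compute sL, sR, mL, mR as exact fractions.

30/53 30/101 -720/5353 -2310/5353

left sensor world pos  = (0, 1); dL² = 106
right sensor world pos = (0, -5); dR² = 202
sL = 60/106 = 30/53
sR = 60/202 = 30/101
mL = -1/2·sL + 1/2·sR = -720/5353
mR = -1/2·sL + -1/2·sR = -2310/5353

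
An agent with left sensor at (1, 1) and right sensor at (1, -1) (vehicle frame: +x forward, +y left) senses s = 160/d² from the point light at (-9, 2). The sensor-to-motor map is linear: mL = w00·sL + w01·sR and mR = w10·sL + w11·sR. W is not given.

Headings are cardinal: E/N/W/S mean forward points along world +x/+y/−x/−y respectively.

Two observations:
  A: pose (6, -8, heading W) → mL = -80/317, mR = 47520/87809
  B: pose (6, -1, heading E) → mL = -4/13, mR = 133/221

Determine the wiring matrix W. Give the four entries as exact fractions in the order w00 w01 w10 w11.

-1/2 0 1/2 1/2

obs A: pose=(6,-8,W) → sL=160/317, sR=160/277, mL=-80/317, mR=47520/87809
obs B: pose=(6,-1,E) → sL=8/13, sR=10/17, mL=-4/13, mR=133/221
sensor matrix S = [[160/317, 160/277], [8/13, 10/17]]; det S = -1136320/19405789
solve [mL_A; mL_B] = S·[w00; w01] and [mR_A; mR_B] = S·[w10; w11]:
  w00 = -1/2, w01 = 0, w10 = 1/2, w11 = 1/2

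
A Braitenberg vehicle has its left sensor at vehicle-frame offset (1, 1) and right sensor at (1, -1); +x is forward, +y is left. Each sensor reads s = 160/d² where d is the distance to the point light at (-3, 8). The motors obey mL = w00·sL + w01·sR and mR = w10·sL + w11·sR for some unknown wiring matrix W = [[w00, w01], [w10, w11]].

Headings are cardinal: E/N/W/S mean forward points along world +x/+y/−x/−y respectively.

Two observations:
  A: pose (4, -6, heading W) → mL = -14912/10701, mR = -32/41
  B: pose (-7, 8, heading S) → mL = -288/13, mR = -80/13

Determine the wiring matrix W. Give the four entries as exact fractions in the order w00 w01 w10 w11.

-1 -1 0 -1

obs A: pose=(4,-6,W) → sL=160/261, sR=32/41, mL=-14912/10701, mR=-32/41
obs B: pose=(-7,8,S) → sL=16, sR=80/13, mL=-288/13, mR=-80/13
sensor matrix S = [[160/261, 32/41], [16, 80/13]]; det S = -1212416/139113
solve [mL_A; mL_B] = S·[w00; w01] and [mR_A; mR_B] = S·[w10; w11]:
  w00 = -1, w01 = -1, w10 = 0, w11 = -1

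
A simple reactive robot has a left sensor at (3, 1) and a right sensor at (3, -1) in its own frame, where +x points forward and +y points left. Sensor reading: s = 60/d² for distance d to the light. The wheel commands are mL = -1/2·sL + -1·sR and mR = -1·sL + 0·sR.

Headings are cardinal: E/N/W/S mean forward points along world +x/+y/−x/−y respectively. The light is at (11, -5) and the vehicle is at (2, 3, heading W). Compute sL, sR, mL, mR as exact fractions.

left sensor world pos  = (-1, 2); dL² = 193
right sensor world pos = (-1, 4); dR² = 225
sL = 60/193 = 60/193
sR = 60/225 = 4/15
mL = -1/2·sL + -1·sR = -1222/2895
mR = -1·sL + 0·sR = -60/193

60/193 4/15 -1222/2895 -60/193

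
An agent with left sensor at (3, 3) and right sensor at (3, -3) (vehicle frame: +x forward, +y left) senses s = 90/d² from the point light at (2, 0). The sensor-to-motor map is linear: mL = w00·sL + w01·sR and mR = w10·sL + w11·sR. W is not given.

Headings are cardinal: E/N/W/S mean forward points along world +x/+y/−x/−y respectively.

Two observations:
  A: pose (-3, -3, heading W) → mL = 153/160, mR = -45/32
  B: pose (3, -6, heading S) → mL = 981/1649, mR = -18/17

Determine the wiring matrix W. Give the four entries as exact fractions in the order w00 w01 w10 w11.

obs A: pose=(-3,-3,W) → sL=9/10, sR=45/32, mL=153/160, mR=-45/32
obs B: pose=(3,-6,S) → sL=90/97, sR=18/17, mL=981/1649, mR=-18/17
sensor matrix S = [[9/10, 45/32], [90/97, 18/17]]; det S = -46413/131920
solve [mL_A; mL_B] = S·[w00; w01] and [mR_A; mR_B] = S·[w10; w11]:
  w00 = -1/2, w01 = 1, w10 = 0, w11 = -1

-1/2 1 0 -1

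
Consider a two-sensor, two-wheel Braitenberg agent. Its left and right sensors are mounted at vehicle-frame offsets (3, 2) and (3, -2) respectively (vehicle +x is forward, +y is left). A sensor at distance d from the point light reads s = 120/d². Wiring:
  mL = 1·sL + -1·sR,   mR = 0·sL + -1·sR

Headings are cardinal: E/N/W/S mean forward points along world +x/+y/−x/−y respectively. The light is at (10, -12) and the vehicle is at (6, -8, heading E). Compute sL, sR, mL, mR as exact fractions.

left sensor world pos  = (9, -6); dL² = 37
right sensor world pos = (9, -10); dR² = 5
sL = 120/37 = 120/37
sR = 120/5 = 24
mL = 1·sL + -1·sR = -768/37
mR = 0·sL + -1·sR = -24

120/37 24 -768/37 -24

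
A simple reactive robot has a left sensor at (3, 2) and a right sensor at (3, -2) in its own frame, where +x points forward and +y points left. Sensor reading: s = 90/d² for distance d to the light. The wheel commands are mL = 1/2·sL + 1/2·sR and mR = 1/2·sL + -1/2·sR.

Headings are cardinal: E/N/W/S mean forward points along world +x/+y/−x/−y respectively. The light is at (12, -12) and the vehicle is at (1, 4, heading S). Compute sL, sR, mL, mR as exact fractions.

9/25 45/169 1323/4225 198/4225

left sensor world pos  = (3, 1); dL² = 250
right sensor world pos = (-1, 1); dR² = 338
sL = 90/250 = 9/25
sR = 90/338 = 45/169
mL = 1/2·sL + 1/2·sR = 1323/4225
mR = 1/2·sL + -1/2·sR = 198/4225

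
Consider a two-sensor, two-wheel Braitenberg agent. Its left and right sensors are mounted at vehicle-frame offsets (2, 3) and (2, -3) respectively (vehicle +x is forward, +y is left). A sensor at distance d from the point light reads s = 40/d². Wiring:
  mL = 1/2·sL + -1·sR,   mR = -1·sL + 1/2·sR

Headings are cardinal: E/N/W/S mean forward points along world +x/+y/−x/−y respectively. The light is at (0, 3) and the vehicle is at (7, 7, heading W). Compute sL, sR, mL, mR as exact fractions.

20/13 20/37 110/481 -610/481

left sensor world pos  = (5, 4); dL² = 26
right sensor world pos = (5, 10); dR² = 74
sL = 40/26 = 20/13
sR = 40/74 = 20/37
mL = 1/2·sL + -1·sR = 110/481
mR = -1·sL + 1/2·sR = -610/481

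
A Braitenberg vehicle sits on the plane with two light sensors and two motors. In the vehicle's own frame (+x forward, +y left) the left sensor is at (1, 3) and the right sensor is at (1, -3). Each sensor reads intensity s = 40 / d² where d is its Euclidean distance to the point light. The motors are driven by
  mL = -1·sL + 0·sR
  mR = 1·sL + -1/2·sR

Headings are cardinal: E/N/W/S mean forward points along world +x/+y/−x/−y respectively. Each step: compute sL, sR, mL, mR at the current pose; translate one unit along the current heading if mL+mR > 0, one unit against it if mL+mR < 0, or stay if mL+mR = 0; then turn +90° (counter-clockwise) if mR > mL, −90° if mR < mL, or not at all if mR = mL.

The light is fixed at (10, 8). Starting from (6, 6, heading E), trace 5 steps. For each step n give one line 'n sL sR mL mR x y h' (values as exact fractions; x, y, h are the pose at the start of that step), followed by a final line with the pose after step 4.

n=0: pose=(6,6,E); sL=4, sR=20/17; mL=-4, mR=58/17; mL+mR=-10/17 → advance -1; mR−mL=126/17 → turn +1·90°
n=1: pose=(5,6,N); sL=8/13, sR=8; mL=-8/13, mR=-44/13; mL+mR=-4 → advance -1; mR−mL=-36/13 → turn -1·90°
n=2: pose=(5,5,E); sL=5/2, sR=10/13; mL=-5/2, mR=55/26; mL+mR=-5/13 → advance -1; mR−mL=60/13 → turn +1·90°
n=3: pose=(4,5,N); sL=8/17, sR=40/13; mL=-8/17, mR=-236/221; mL+mR=-20/13 → advance -1; mR−mL=-132/221 → turn -1·90°
n=4: pose=(4,4,E); sL=20/13, sR=20/37; mL=-20/13, mR=610/481; mL+mR=-10/37 → advance -1; mR−mL=1350/481 → turn +1·90°

0 4 20/17 -4 58/17 6 6 E
1 8/13 8 -8/13 -44/13 5 6 N
2 5/2 10/13 -5/2 55/26 5 5 E
3 8/17 40/13 -8/17 -236/221 4 5 N
4 20/13 20/37 -20/13 610/481 4 4 E
final 3 4 N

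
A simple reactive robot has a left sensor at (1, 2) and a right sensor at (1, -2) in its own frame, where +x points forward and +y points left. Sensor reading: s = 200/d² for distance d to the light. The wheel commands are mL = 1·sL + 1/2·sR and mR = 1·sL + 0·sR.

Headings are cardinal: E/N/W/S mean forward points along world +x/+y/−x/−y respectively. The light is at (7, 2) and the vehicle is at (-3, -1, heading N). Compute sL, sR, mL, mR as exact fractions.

50/37 50/17 1775/629 50/37

left sensor world pos  = (-5, 0); dL² = 148
right sensor world pos = (-1, 0); dR² = 68
sL = 200/148 = 50/37
sR = 200/68 = 50/17
mL = 1·sL + 1/2·sR = 1775/629
mR = 1·sL + 0·sR = 50/37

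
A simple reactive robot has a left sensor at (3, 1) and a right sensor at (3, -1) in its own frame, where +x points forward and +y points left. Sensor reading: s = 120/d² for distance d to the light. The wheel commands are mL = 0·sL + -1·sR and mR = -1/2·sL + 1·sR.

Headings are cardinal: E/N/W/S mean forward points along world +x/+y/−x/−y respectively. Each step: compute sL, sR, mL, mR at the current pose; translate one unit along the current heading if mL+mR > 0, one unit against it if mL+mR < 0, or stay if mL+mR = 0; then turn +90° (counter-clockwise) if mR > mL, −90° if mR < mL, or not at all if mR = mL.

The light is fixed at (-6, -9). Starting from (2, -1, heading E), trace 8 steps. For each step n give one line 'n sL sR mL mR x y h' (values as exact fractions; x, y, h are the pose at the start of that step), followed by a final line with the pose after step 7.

n=0: pose=(2,-1,E); sL=60/101, sR=12/17; mL=-12/17, mR=702/1717; mL+mR=-30/101 → advance -1; mR−mL=1914/1717 → turn +1·90°
n=1: pose=(1,-1,N); sL=120/157, sR=24/37; mL=-24/37, mR=1548/5809; mL+mR=-60/157 → advance -1; mR−mL=5316/5809 → turn +1·90°
n=2: pose=(1,-2,W); sL=30/13, sR=3/2; mL=-3/2, mR=9/26; mL+mR=-15/13 → advance -1; mR−mL=24/13 → turn +1·90°
n=3: pose=(2,-2,S); sL=120/97, sR=24/13; mL=-24/13, mR=1548/1261; mL+mR=-60/97 → advance -1; mR−mL=3876/1261 → turn +1·90°
n=4: pose=(2,-1,E); sL=60/101, sR=12/17; mL=-12/17, mR=702/1717; mL+mR=-30/101 → advance -1; mR−mL=1914/1717 → turn +1·90°
n=5: pose=(1,-1,N); sL=120/157, sR=24/37; mL=-24/37, mR=1548/5809; mL+mR=-60/157 → advance -1; mR−mL=5316/5809 → turn +1·90°
n=6: pose=(1,-2,W); sL=30/13, sR=3/2; mL=-3/2, mR=9/26; mL+mR=-15/13 → advance -1; mR−mL=24/13 → turn +1·90°
n=7: pose=(2,-2,S); sL=120/97, sR=24/13; mL=-24/13, mR=1548/1261; mL+mR=-60/97 → advance -1; mR−mL=3876/1261 → turn +1·90°

0 60/101 12/17 -12/17 702/1717 2 -1 E
1 120/157 24/37 -24/37 1548/5809 1 -1 N
2 30/13 3/2 -3/2 9/26 1 -2 W
3 120/97 24/13 -24/13 1548/1261 2 -2 S
4 60/101 12/17 -12/17 702/1717 2 -1 E
5 120/157 24/37 -24/37 1548/5809 1 -1 N
6 30/13 3/2 -3/2 9/26 1 -2 W
7 120/97 24/13 -24/13 1548/1261 2 -2 S
final 2 -1 E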